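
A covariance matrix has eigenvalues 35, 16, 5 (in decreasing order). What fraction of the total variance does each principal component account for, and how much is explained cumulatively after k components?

Step 1 — total variance = trace(Sigma) = Σ λ_i = 35 + 16 + 5 = 56.

Step 2 — fraction explained by component i = λ_i / Σ λ:
  PC1: 35/56 = 0.625
  PC2: 16/56 = 0.2857
  PC3: 5/56 = 0.0893

Step 3 — cumulative fraction after k components = (λ_1 + ... + λ_k) / Σ λ:
  k = 1: 35/56 = 0.625
  k = 2: (35 + 16)/56 = 51/56 = 0.9107
  k = 3: (35 + 16 + 5)/56 = 56/56 = 1

Summary (fraction, with percent):

explained: PC1 0.625 (62.5%), PC2 0.2857 (28.57%), PC3 0.0893 (8.93%);  cumulative: 0.625, 0.9107, 1


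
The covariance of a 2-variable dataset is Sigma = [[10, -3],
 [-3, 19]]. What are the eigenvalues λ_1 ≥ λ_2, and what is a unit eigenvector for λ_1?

Step 1 — characteristic polynomial of 2×2 Sigma:
  det(Sigma - λI) = λ² - trace · λ + det = 0.
  trace = 10 + 19 = 29, det = 10·19 - (-3)² = 181.
Step 2 — discriminant:
  Δ = trace² - 4·det = 841 - 724 = 117.
Step 3 — eigenvalues:
  λ = (trace ± √Δ)/2 = (29 ± 10.8167)/2,
  λ_1 = 19.9083,  λ_2 = 9.0917.

Step 4 — unit eigenvector for λ_1: solve (Sigma - λ_1 I)v = 0. First row:
  (10 - 19.9083)·v_x + (-3)·v_y = 0, i.e. (-9.9083)·v_x + (-3)·v_y = 0,
  so v ∝ (b, λ_1 - a) = (-3, 9.9083); multiply by -1 so the first entry is positive: u = (3, -9.9083).
  ||u|| = √((3)² + (-9.9083)²) = √(107.1749) ≈ 10.3525,
  v_1 = u/||u|| ≈ (0.2898, -0.9571) (||v_1|| = 1).

λ_1 = 19.9083,  λ_2 = 9.0917;  v_1 ≈ (0.2898, -0.9571)


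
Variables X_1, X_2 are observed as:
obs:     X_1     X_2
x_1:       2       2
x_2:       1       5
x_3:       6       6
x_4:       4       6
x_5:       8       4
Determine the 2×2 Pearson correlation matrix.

Step 1 — column means:
  mean(X_1) = (2 + 1 + 6 + 4 + 8) / 5 = 21/5 = 4.2
  mean(X_2) = (2 + 5 + 6 + 6 + 4) / 5 = 23/5 = 4.6

Step 2 — sample variances and covariances s[i,j] = (1/(n-1)) · Σ_k (x_{k,i} - mean_i) · (x_{k,j} - mean_j), with n-1 = 4:
  s[X_1,X_1] = ((-2.2)·(-2.2) + (-3.2)·(-3.2) + (1.8)·(1.8) + (-0.2)·(-0.2) + (3.8)·(3.8)) / 4 = 32.8/4 = 8.2
  s[X_1,X_2] = ((-2.2)·(-2.6) + (-3.2)·(0.4) + (1.8)·(1.4) + (-0.2)·(1.4) + (3.8)·(-0.6)) / 4 = 4.4/4 = 1.1
  s[X_2,X_2] = ((-2.6)·(-2.6) + (0.4)·(0.4) + (1.4)·(1.4) + (1.4)·(1.4) + (-0.6)·(-0.6)) / 4 = 11.2/4 = 2.8
  Sample standard deviations s_i = √(s[i,i]):
  s(X_1) = √(8.2) = 2.8636
  s(X_2) = √(2.8) = 1.6733

Step 3 — r_{ij} = s_{ij} / (s_i · s_j):
  r[X_1,X_1] = 1 (diagonal).
  r[X_1,X_2] = 1.1 / (2.8636 · 1.6733) = 1.1 / 4.7917 = 0.2296
  r[X_2,X_2] = 1 (diagonal).

R is symmetric with unit diagonal. Assembling:

R = [[1, 0.2296],
 [0.2296, 1]]


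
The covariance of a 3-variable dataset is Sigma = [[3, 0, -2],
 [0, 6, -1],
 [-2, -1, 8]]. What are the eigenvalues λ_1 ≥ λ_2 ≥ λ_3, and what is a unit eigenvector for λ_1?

Step 1 — characteristic polynomial p(λ) = det(λI - Sigma) = λ³ - tr·λ² + c_1·λ - det, where tr = trace, c_1 = sum of the principal 2×2 minors, det = det(Sigma):
  tr = 3 + 6 + 8 = 17,
  c_1 = (3·6 - (0)²) + (3·8 - (-2)²) + (6·8 - (-1)²) = 18 + 20 + 47 = 85,
  det = 3·(6·8 - (-1)²) - (0)·((0)·8 - (-1)·(-2)) + (-2)·((0)·(-1) - 6·(-2)) = 3·(47) - (0)·(-2) + (-2)·(12) = 117.
  So p(λ) = λ³ - 17λ² + 85λ - 117.
Step 2 — look for an integer root (rational root theorem: any rational root is an integer divisor of 117). Testing λ = 9:
  p(9) = 729 - 1377 + 765 - 117 = 0  ✓
  Dividing out (λ - 9): p(λ) = (λ - 9)(λ² - 8λ + 13).
Step 3 — remaining eigenvalues from the quadratic λ² - 8λ + 13 = 0:
  Δ = 8² - 4·13 = 64 - 52 = 12,  λ = (8 ± √12)/2 = (8 ± 3.4641)/2 ≈ 5.7321 or 2.2679.
  Sorted: λ_1 = 9,  λ_2 = 5.7321,  λ_3 = 2.2679  (check: sum = 17 = tr ✓).

Step 4 — unit eigenvector for λ_1 = 9: v spans the null space of (Sigma - λ_1 I), whose rows are
  r_1 = (-6, 0, -2),  r_2 = (0, -3, -1),  r_3 = (-2, -1, -1).
  v is orthogonal to every row, so take v ∝ r_1 × r_2 = ((0)·(-1) - (-2)·(-3), (-2)·(0) - (-6)·(-1), (-6)·(-3) - (0)·(0)) = (-6, -6, 18).
  Rescale (divide by 6; multiply by -1 so the first nonzero entry is positive): u = (1, 1, -3).
  ||u|| = √((1)² + (1)² + (-3)²) = √(11) ≈ 3.3166,  v_1 = u/||u|| ≈ (0.3015, 0.3015, -0.9045) (||v_1|| = 1).

λ_1 = 9,  λ_2 = 5.7321,  λ_3 = 2.2679;  v_1 ≈ (0.3015, 0.3015, -0.9045)


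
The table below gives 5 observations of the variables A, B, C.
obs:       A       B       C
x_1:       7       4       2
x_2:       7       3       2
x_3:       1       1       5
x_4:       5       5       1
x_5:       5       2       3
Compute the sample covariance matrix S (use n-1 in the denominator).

Step 1 — column means:
  mean(A) = (7 + 7 + 1 + 5 + 5) / 5 = 25/5 = 5
  mean(B) = (4 + 3 + 1 + 5 + 2) / 5 = 15/5 = 3
  mean(C) = (2 + 2 + 5 + 1 + 3) / 5 = 13/5 = 2.6

Step 2 — sample covariance S[i,j] = (1/(n-1)) · Σ_k (x_{k,i} - mean_i) · (x_{k,j} - mean_j), with n-1 = 4.
  S[A,A] = ((2)·(2) + (2)·(2) + (-4)·(-4) + (0)·(0) + (0)·(0)) / 4 = 24/4 = 6
  S[A,B] = ((2)·(1) + (2)·(0) + (-4)·(-2) + (0)·(2) + (0)·(-1)) / 4 = 10/4 = 2.5
  S[A,C] = ((2)·(-0.6) + (2)·(-0.6) + (-4)·(2.4) + (0)·(-1.6) + (0)·(0.4)) / 4 = -12/4 = -3
  S[B,B] = ((1)·(1) + (0)·(0) + (-2)·(-2) + (2)·(2) + (-1)·(-1)) / 4 = 10/4 = 2.5
  S[B,C] = ((1)·(-0.6) + (0)·(-0.6) + (-2)·(2.4) + (2)·(-1.6) + (-1)·(0.4)) / 4 = -9/4 = -2.25
  S[C,C] = ((-0.6)·(-0.6) + (-0.6)·(-0.6) + (2.4)·(2.4) + (-1.6)·(-1.6) + (0.4)·(0.4)) / 4 = 9.2/4 = 2.3

S is symmetric (S[j,i] = S[i,j]). Assembling:

S = [[6, 2.5, -3],
 [2.5, 2.5, -2.25],
 [-3, -2.25, 2.3]]


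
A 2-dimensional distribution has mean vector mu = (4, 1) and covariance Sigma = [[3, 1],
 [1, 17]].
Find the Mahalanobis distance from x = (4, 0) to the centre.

Step 1 — centre the observation: (x - mu) = (0, -1).

Step 2 — invert Sigma. det(Sigma) = 3·17 - (1)² = 50.
  Sigma^{-1} = (1/det) · [[d, -b], [-b, a]] = [[0.34, -0.02],
 [-0.02, 0.06]].

Step 3 — form the quadratic (x - mu)^T · Sigma^{-1} · (x - mu):
  Sigma^{-1} · (x - mu) = (0.02, -0.06).
  (x - mu)^T · [Sigma^{-1} · (x - mu)] = (0)·(0.02) + (-1)·(-0.06) = 0.06.

Step 4 — take square root: d = √(0.06) ≈ 0.2449.

d(x, mu) = √(0.06) ≈ 0.2449


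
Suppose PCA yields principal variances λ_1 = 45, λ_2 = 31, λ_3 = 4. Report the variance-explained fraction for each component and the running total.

Step 1 — total variance = trace(Sigma) = Σ λ_i = 45 + 31 + 4 = 80.

Step 2 — fraction explained by component i = λ_i / Σ λ:
  PC1: 45/80 = 0.5625
  PC2: 31/80 = 0.3875
  PC3: 4/80 = 0.05

Step 3 — cumulative fraction after k components = (λ_1 + ... + λ_k) / Σ λ:
  k = 1: 45/80 = 0.5625
  k = 2: (45 + 31)/80 = 76/80 = 0.95
  k = 3: (45 + 31 + 4)/80 = 80/80 = 1

Summary (fraction, with percent):

explained: PC1 0.5625 (56.25%), PC2 0.3875 (38.75%), PC3 0.05 (5%);  cumulative: 0.5625, 0.95, 1


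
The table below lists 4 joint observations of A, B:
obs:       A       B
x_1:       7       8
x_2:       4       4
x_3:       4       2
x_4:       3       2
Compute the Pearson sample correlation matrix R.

Step 1 — column means:
  mean(A) = (7 + 4 + 4 + 3) / 4 = 18/4 = 4.5
  mean(B) = (8 + 4 + 2 + 2) / 4 = 16/4 = 4

Step 2 — sample variances and covariances s[i,j] = (1/(n-1)) · Σ_k (x_{k,i} - mean_i) · (x_{k,j} - mean_j), with n-1 = 3:
  s[A,A] = ((2.5)·(2.5) + (-0.5)·(-0.5) + (-0.5)·(-0.5) + (-1.5)·(-1.5)) / 3 = 9/3 = 3
  s[A,B] = ((2.5)·(4) + (-0.5)·(0) + (-0.5)·(-2) + (-1.5)·(-2)) / 3 = 14/3 = 4.6667
  s[B,B] = ((4)·(4) + (0)·(0) + (-2)·(-2) + (-2)·(-2)) / 3 = 24/3 = 8
  Sample standard deviations s_i = √(s[i,i]):
  s(A) = √(3) = 1.7321
  s(B) = √(8) = 2.8284

Step 3 — r_{ij} = s_{ij} / (s_i · s_j):
  r[A,A] = 1 (diagonal).
  r[A,B] = 4.6667 / (1.7321 · 2.8284) = 4.6667 / 4.899 = 0.9526
  r[B,B] = 1 (diagonal).

R is symmetric with unit diagonal. Assembling:

R = [[1, 0.9526],
 [0.9526, 1]]


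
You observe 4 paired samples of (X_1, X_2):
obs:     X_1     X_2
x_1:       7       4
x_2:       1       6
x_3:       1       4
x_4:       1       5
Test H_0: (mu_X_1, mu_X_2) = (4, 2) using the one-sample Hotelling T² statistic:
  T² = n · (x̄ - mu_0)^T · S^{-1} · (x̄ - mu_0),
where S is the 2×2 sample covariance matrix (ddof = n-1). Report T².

Step 1 — sample mean vector:
  mean(X_1) = (7 + 1 + 1 + 1) / 4 = 10/4 = 2.5
  mean(X_2) = (4 + 6 + 4 + 5) / 4 = 19/4 = 4.75
  x̄ = (2.5, 4.75),  deviation x̄ - mu_0 = (2.5, 4.75) - (4, 2) = (-1.5, 2.75).

Step 2 — sample covariance matrix, S[i,j] = (1/(n-1)) · Σ_k (x_{k,i} - mean_i) · (x_{k,j} - mean_j), divisor n-1 = 3:
  S[X_1,X_1] = ((4.5)·(4.5) + (-1.5)·(-1.5) + (-1.5)·(-1.5) + (-1.5)·(-1.5)) / 3 = 27/3 = 9
  S[X_1,X_2] = ((4.5)·(-0.75) + (-1.5)·(1.25) + (-1.5)·(-0.75) + (-1.5)·(0.25)) / 3 = -4.5/3 = -1.5
  S[X_2,X_2] = ((-0.75)·(-0.75) + (1.25)·(1.25) + (-0.75)·(-0.75) + (0.25)·(0.25)) / 3 = 2.75/3 = 0.9167
  S = [[9, -1.5],
 [-1.5, 0.9167]].

Step 3 — invert S. det(S) = 9·0.9167 - (-1.5)² = 6.
  S^{-1} = (1/det) · [[d, -b], [-b, a]] = [[0.1528, 0.25],
 [0.25, 1.5]].

Step 4 — quadratic form (x̄ - mu_0)^T · S^{-1} · (x̄ - mu_0):
  S^{-1} · (x̄ - mu_0) = (0.4583, 3.75),
  (x̄ - mu_0)^T · [...] = (-1.5)·(0.4583) + (2.75)·(3.75) = 9.625.

Step 5 — scale by n: T² = 4 · 9.625 = 38.5.

T² ≈ 38.5


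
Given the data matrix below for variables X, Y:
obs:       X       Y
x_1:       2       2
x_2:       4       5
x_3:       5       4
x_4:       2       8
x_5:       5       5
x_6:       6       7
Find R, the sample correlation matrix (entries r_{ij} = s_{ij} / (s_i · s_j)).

Step 1 — column means:
  mean(X) = (2 + 4 + 5 + 2 + 5 + 6) / 6 = 24/6 = 4
  mean(Y) = (2 + 5 + 4 + 8 + 5 + 7) / 6 = 31/6 = 5.1667

Step 2 — sample variances and covariances s[i,j] = (1/(n-1)) · Σ_k (x_{k,i} - mean_i) · (x_{k,j} - mean_j), with n-1 = 5:
  s[X,X] = ((-2)·(-2) + (0)·(0) + (1)·(1) + (-2)·(-2) + (1)·(1) + (2)·(2)) / 5 = 14/5 = 2.8
  s[X,Y] = ((-2)·(-3.1667) + (0)·(-0.1667) + (1)·(-1.1667) + (-2)·(2.8333) + (1)·(-0.1667) + (2)·(1.8333)) / 5 = 3/5 = 0.6
  s[Y,Y] = ((-3.1667)·(-3.1667) + (-0.1667)·(-0.1667) + (-1.1667)·(-1.1667) + (2.8333)·(2.8333) + (-0.1667)·(-0.1667) + (1.8333)·(1.8333)) / 5 = 22.8333/5 = 4.5667
  Sample standard deviations s_i = √(s[i,i]):
  s(X) = √(2.8) = 1.6733
  s(Y) = √(4.5667) = 2.137

Step 3 — r_{ij} = s_{ij} / (s_i · s_j):
  r[X,X] = 1 (diagonal).
  r[X,Y] = 0.6 / (1.6733 · 2.137) = 0.6 / 3.5758 = 0.1678
  r[Y,Y] = 1 (diagonal).

R is symmetric with unit diagonal. Assembling:

R = [[1, 0.1678],
 [0.1678, 1]]


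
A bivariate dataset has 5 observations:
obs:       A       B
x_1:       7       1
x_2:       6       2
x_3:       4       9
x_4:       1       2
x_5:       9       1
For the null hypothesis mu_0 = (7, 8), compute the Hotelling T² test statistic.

Step 1 — sample mean vector:
  mean(A) = (7 + 6 + 4 + 1 + 9) / 5 = 27/5 = 5.4
  mean(B) = (1 + 2 + 9 + 2 + 1) / 5 = 15/5 = 3
  x̄ = (5.4, 3),  deviation x̄ - mu_0 = (5.4, 3) - (7, 8) = (-1.6, -5).

Step 2 — sample covariance matrix, S[i,j] = (1/(n-1)) · Σ_k (x_{k,i} - mean_i) · (x_{k,j} - mean_j), divisor n-1 = 4:
  S[A,A] = ((1.6)·(1.6) + (0.6)·(0.6) + (-1.4)·(-1.4) + (-4.4)·(-4.4) + (3.6)·(3.6)) / 4 = 37.2/4 = 9.3
  S[A,B] = ((1.6)·(-2) + (0.6)·(-1) + (-1.4)·(6) + (-4.4)·(-1) + (3.6)·(-2)) / 4 = -15/4 = -3.75
  S[B,B] = ((-2)·(-2) + (-1)·(-1) + (6)·(6) + (-1)·(-1) + (-2)·(-2)) / 4 = 46/4 = 11.5
  S = [[9.3, -3.75],
 [-3.75, 11.5]].

Step 3 — invert S. det(S) = 9.3·11.5 - (-3.75)² = 92.8875.
  S^{-1} = (1/det) · [[d, -b], [-b, a]] = [[0.1238, 0.0404],
 [0.0404, 0.1001]].

Step 4 — quadratic form (x̄ - mu_0)^T · S^{-1} · (x̄ - mu_0):
  S^{-1} · (x̄ - mu_0) = (-0.3999, -0.5652),
  (x̄ - mu_0)^T · [...] = (-1.6)·(-0.3999) + (-5)·(-0.5652) = 3.4659.

Step 5 — scale by n: T² = 5 · 3.4659 = 17.3296.

T² ≈ 17.3296


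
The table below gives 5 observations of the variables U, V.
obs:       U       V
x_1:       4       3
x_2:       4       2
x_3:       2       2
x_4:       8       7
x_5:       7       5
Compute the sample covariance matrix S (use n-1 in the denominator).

Step 1 — column means:
  mean(U) = (4 + 4 + 2 + 8 + 7) / 5 = 25/5 = 5
  mean(V) = (3 + 2 + 2 + 7 + 5) / 5 = 19/5 = 3.8

Step 2 — sample covariance S[i,j] = (1/(n-1)) · Σ_k (x_{k,i} - mean_i) · (x_{k,j} - mean_j), with n-1 = 4.
  S[U,U] = ((-1)·(-1) + (-1)·(-1) + (-3)·(-3) + (3)·(3) + (2)·(2)) / 4 = 24/4 = 6
  S[U,V] = ((-1)·(-0.8) + (-1)·(-1.8) + (-3)·(-1.8) + (3)·(3.2) + (2)·(1.2)) / 4 = 20/4 = 5
  S[V,V] = ((-0.8)·(-0.8) + (-1.8)·(-1.8) + (-1.8)·(-1.8) + (3.2)·(3.2) + (1.2)·(1.2)) / 4 = 18.8/4 = 4.7

S is symmetric (S[j,i] = S[i,j]). Assembling:

S = [[6, 5],
 [5, 4.7]]


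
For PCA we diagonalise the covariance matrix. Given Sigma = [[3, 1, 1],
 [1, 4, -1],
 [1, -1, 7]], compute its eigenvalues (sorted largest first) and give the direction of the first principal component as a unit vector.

Step 1 — characteristic polynomial p(λ) = det(λI - Sigma) = λ³ - tr·λ² + c_1·λ - det, where tr = trace, c_1 = sum of the principal 2×2 minors, det = det(Sigma):
  tr = 3 + 4 + 7 = 14,
  c_1 = (3·4 - (1)²) + (3·7 - (1)²) + (4·7 - (-1)²) = 11 + 20 + 27 = 58,
  det = 3·(4·7 - (-1)²) - (1)·((1)·7 - (-1)·(1)) + (1)·((1)·(-1) - 4·(1)) = 3·(27) - (1)·(8) + (1)·(-5) = 68.
  So p(λ) = λ³ - 14λ² + 58λ - 68.
Step 2 — look for an integer root (rational root theorem: any rational root is an integer divisor of 68). Testing λ = 2:
  p(2) = 8 - 56 + 116 - 68 = 0  ✓
  Dividing out (λ - 2): p(λ) = (λ - 2)(λ² - 12λ + 34).
Step 3 — remaining eigenvalues from the quadratic λ² - 12λ + 34 = 0:
  Δ = 12² - 4·34 = 144 - 136 = 8,  λ = (12 ± √8)/2 = (12 ± 2.8284)/2 ≈ 7.4142 or 4.5858.
  Sorted: λ_1 = 7.4142,  λ_2 = 4.5858,  λ_3 = 2  (check: sum = 14 = tr ✓).

Step 4 — unit eigenvector for λ_1 ≈ 7.4142: v spans the null space of (Sigma - λ_1 I), whose rows are
  r_1 = (-4.4142, 1, 1),  r_2 = (1, -3.4142, -1),  r_3 = (1, -1, -0.4142).
  v is orthogonal to every row, so take v ∝ r_1 × r_2 = ((1)·(-1) - (1)·(-3.4142), (1)·(1) - (-4.4142)·(-1), (-4.4142)·(-3.4142) - (1)·(1)) ≈ (2.4142, -3.4142, 14.0711).
  Let u = (2.4142, -3.4142, 14.0711).
  ||u|| = √((2.4142)² + (-3.4142)² + (14.0711)²) = √(215.4802) ≈ 14.6792,  v_1 = u/||u|| ≈ (0.1645, -0.2326, 0.9586) (||v_1|| = 1).

λ_1 = 7.4142,  λ_2 = 4.5858,  λ_3 = 2;  v_1 ≈ (0.1645, -0.2326, 0.9586)


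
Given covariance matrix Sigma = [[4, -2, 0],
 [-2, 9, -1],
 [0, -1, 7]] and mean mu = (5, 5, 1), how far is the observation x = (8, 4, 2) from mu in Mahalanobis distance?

Step 1 — centre the observation: (x - mu) = (3, -1, 1).

Step 2 — invert Sigma (cofactor / det for 3×3, or solve directly):
  Sigma^{-1} = [[0.2818, 0.0636, 0.0091],
 [0.0636, 0.1273, 0.0182],
 [0.0091, 0.0182, 0.1455]].

Step 3 — form the quadratic (x - mu)^T · Sigma^{-1} · (x - mu):
  Sigma^{-1} · (x - mu) = (0.7909, 0.0818, 0.1545).
  (x - mu)^T · [Sigma^{-1} · (x - mu)] = (3)·(0.7909) + (-1)·(0.0818) + (1)·(0.1545) = 2.4455.

Step 4 — take square root: d = √(2.4455) ≈ 1.5638.

d(x, mu) = √(2.4455) ≈ 1.5638


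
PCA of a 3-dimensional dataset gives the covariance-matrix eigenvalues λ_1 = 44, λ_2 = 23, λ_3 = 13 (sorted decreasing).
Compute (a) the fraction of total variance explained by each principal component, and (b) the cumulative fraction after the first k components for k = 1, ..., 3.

Step 1 — total variance = trace(Sigma) = Σ λ_i = 44 + 23 + 13 = 80.

Step 2 — fraction explained by component i = λ_i / Σ λ:
  PC1: 44/80 = 0.55
  PC2: 23/80 = 0.2875
  PC3: 13/80 = 0.1625

Step 3 — cumulative fraction after k components = (λ_1 + ... + λ_k) / Σ λ:
  k = 1: 44/80 = 0.55
  k = 2: (44 + 23)/80 = 67/80 = 0.8375
  k = 3: (44 + 23 + 13)/80 = 80/80 = 1

Summary (fraction, with percent):

explained: PC1 0.55 (55%), PC2 0.2875 (28.75%), PC3 0.1625 (16.25%);  cumulative: 0.55, 0.8375, 1


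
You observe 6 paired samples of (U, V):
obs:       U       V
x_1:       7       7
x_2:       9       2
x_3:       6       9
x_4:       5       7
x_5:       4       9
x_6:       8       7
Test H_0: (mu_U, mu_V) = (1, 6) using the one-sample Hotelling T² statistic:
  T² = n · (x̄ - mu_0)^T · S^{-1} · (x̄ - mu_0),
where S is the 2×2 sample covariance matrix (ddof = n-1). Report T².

Step 1 — sample mean vector:
  mean(U) = (7 + 9 + 6 + 5 + 4 + 8) / 6 = 39/6 = 6.5
  mean(V) = (7 + 2 + 9 + 7 + 9 + 7) / 6 = 41/6 = 6.8333
  x̄ = (6.5, 6.8333),  deviation x̄ - mu_0 = (6.5, 6.8333) - (1, 6) = (5.5, 0.8333).

Step 2 — sample covariance matrix, S[i,j] = (1/(n-1)) · Σ_k (x_{k,i} - mean_i) · (x_{k,j} - mean_j), divisor n-1 = 5:
  S[U,U] = ((0.5)·(0.5) + (2.5)·(2.5) + (-0.5)·(-0.5) + (-1.5)·(-1.5) + (-2.5)·(-2.5) + (1.5)·(1.5)) / 5 = 17.5/5 = 3.5
  S[U,V] = ((0.5)·(0.1667) + (2.5)·(-4.8333) + (-0.5)·(2.1667) + (-1.5)·(0.1667) + (-2.5)·(2.1667) + (1.5)·(0.1667)) / 5 = -18.5/5 = -3.7
  S[V,V] = ((0.1667)·(0.1667) + (-4.8333)·(-4.8333) + (2.1667)·(2.1667) + (0.1667)·(0.1667) + (2.1667)·(2.1667) + (0.1667)·(0.1667)) / 5 = 32.8333/5 = 6.5667
  S = [[3.5, -3.7],
 [-3.7, 6.5667]].

Step 3 — invert S. det(S) = 3.5·6.5667 - (-3.7)² = 9.2933.
  S^{-1} = (1/det) · [[d, -b], [-b, a]] = [[0.7066, 0.3981],
 [0.3981, 0.3766]].

Step 4 — quadratic form (x̄ - mu_0)^T · S^{-1} · (x̄ - mu_0):
  S^{-1} · (x̄ - mu_0) = (4.2181, 2.5036),
  (x̄ - mu_0)^T · [...] = (5.5)·(4.2181) + (0.8333)·(2.5036) = 25.2857.

Step 5 — scale by n: T² = 6 · 25.2857 = 151.7145.

T² ≈ 151.7145


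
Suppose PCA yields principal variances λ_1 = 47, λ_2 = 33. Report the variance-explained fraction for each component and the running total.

Step 1 — total variance = trace(Sigma) = Σ λ_i = 47 + 33 = 80.

Step 2 — fraction explained by component i = λ_i / Σ λ:
  PC1: 47/80 = 0.5875
  PC2: 33/80 = 0.4125

Step 3 — cumulative fraction after k components = (λ_1 + ... + λ_k) / Σ λ:
  k = 1: 47/80 = 0.5875
  k = 2: (47 + 33)/80 = 80/80 = 1

Summary (fraction, with percent):

explained: PC1 0.5875 (58.75%), PC2 0.4125 (41.25%);  cumulative: 0.5875, 1


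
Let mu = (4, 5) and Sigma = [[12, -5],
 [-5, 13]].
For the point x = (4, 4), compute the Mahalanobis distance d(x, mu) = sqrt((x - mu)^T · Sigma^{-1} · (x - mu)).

Step 1 — centre the observation: (x - mu) = (0, -1).

Step 2 — invert Sigma. det(Sigma) = 12·13 - (-5)² = 131.
  Sigma^{-1} = (1/det) · [[d, -b], [-b, a]] = [[0.0992, 0.0382],
 [0.0382, 0.0916]].

Step 3 — form the quadratic (x - mu)^T · Sigma^{-1} · (x - mu):
  Sigma^{-1} · (x - mu) = (-0.0382, -0.0916).
  (x - mu)^T · [Sigma^{-1} · (x - mu)] = (0)·(-0.0382) + (-1)·(-0.0916) = 0.0916.

Step 4 — take square root: d = √(0.0916) ≈ 0.3027.

d(x, mu) = √(0.0916) ≈ 0.3027


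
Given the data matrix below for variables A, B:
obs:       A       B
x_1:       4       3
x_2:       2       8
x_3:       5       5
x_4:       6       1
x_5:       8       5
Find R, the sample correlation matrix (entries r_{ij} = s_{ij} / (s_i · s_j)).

Step 1 — column means:
  mean(A) = (4 + 2 + 5 + 6 + 8) / 5 = 25/5 = 5
  mean(B) = (3 + 8 + 5 + 1 + 5) / 5 = 22/5 = 4.4

Step 2 — sample variances and covariances s[i,j] = (1/(n-1)) · Σ_k (x_{k,i} - mean_i) · (x_{k,j} - mean_j), with n-1 = 4:
  s[A,A] = ((-1)·(-1) + (-3)·(-3) + (0)·(0) + (1)·(1) + (3)·(3)) / 4 = 20/4 = 5
  s[A,B] = ((-1)·(-1.4) + (-3)·(3.6) + (0)·(0.6) + (1)·(-3.4) + (3)·(0.6)) / 4 = -11/4 = -2.75
  s[B,B] = ((-1.4)·(-1.4) + (3.6)·(3.6) + (0.6)·(0.6) + (-3.4)·(-3.4) + (0.6)·(0.6)) / 4 = 27.2/4 = 6.8
  Sample standard deviations s_i = √(s[i,i]):
  s(A) = √(5) = 2.2361
  s(B) = √(6.8) = 2.6077

Step 3 — r_{ij} = s_{ij} / (s_i · s_j):
  r[A,A] = 1 (diagonal).
  r[A,B] = -2.75 / (2.2361 · 2.6077) = -2.75 / 5.831 = -0.4716
  r[B,B] = 1 (diagonal).

R is symmetric with unit diagonal. Assembling:

R = [[1, -0.4716],
 [-0.4716, 1]]


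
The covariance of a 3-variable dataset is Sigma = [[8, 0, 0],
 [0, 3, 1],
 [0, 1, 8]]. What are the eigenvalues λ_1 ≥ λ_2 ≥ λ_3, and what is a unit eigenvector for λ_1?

Step 1 — characteristic polynomial p(λ) = det(λI - Sigma) = λ³ - tr·λ² + c_1·λ - det, where tr = trace, c_1 = sum of the principal 2×2 minors, det = det(Sigma):
  tr = 8 + 3 + 8 = 19,
  c_1 = (8·3 - (0)²) + (8·8 - (0)²) + (3·8 - (1)²) = 24 + 64 + 23 = 111,
  det = 8·(3·8 - (1)²) - (0)·((0)·8 - (1)·(0)) + (0)·((0)·(1) - 3·(0)) = 8·(23) - (0)·(0) + (0)·(0) = 184.
  So p(λ) = λ³ - 19λ² + 111λ - 184.
Step 2 — look for an integer root (rational root theorem: any rational root is an integer divisor of 184). Testing λ = 8:
  p(8) = 512 - 1216 + 888 - 184 = 0  ✓
  Dividing out (λ - 8): p(λ) = (λ - 8)(λ² - 11λ + 23).
Step 3 — remaining eigenvalues from the quadratic λ² - 11λ + 23 = 0:
  Δ = 11² - 4·23 = 121 - 92 = 29,  λ = (11 ± √29)/2 = (11 ± 5.3852)/2 ≈ 8.1926 or 2.8074.
  Sorted: λ_1 = 8.1926,  λ_2 = 8,  λ_3 = 2.8074  (check: sum = 19 = tr ✓).

Step 4 — unit eigenvector for λ_1 ≈ 8.1926: v spans the null space of (Sigma - λ_1 I), whose rows are
  r_1 = (-0.1926, 0, 0),  r_2 = (0, -5.1926, 1),  r_3 = (0, 1, -0.1926).
  v is orthogonal to every row, so take v ∝ r_1 × r_2 = ((0)·(1) - (0)·(-5.1926), (0)·(0) - (-0.1926)·(1), (-0.1926)·(-5.1926) - (0)·(0)) ≈ (0, 0.1926, 1).
  Let u = (0, 0.1926, 1).
  ||u|| = √((0)² + (0.1926)² + (1)²) = √(1.0371) ≈ 1.0184,  v_1 = u/||u|| ≈ (0, 0.1891, 0.982) (||v_1|| = 1).

λ_1 = 8.1926,  λ_2 = 8,  λ_3 = 2.8074;  v_1 ≈ (0, 0.1891, 0.982)


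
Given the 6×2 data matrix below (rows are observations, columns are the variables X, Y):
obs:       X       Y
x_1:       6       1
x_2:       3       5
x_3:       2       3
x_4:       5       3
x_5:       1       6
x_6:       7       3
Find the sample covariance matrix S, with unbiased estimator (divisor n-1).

Step 1 — column means:
  mean(X) = (6 + 3 + 2 + 5 + 1 + 7) / 6 = 24/6 = 4
  mean(Y) = (1 + 5 + 3 + 3 + 6 + 3) / 6 = 21/6 = 3.5

Step 2 — sample covariance S[i,j] = (1/(n-1)) · Σ_k (x_{k,i} - mean_i) · (x_{k,j} - mean_j), with n-1 = 5.
  S[X,X] = ((2)·(2) + (-1)·(-1) + (-2)·(-2) + (1)·(1) + (-3)·(-3) + (3)·(3)) / 5 = 28/5 = 5.6
  S[X,Y] = ((2)·(-2.5) + (-1)·(1.5) + (-2)·(-0.5) + (1)·(-0.5) + (-3)·(2.5) + (3)·(-0.5)) / 5 = -15/5 = -3
  S[Y,Y] = ((-2.5)·(-2.5) + (1.5)·(1.5) + (-0.5)·(-0.5) + (-0.5)·(-0.5) + (2.5)·(2.5) + (-0.5)·(-0.5)) / 5 = 15.5/5 = 3.1

S is symmetric (S[j,i] = S[i,j]). Assembling:

S = [[5.6, -3],
 [-3, 3.1]]


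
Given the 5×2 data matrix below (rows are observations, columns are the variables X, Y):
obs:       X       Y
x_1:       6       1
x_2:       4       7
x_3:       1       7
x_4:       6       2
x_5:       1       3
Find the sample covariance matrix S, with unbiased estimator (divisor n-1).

Step 1 — column means:
  mean(X) = (6 + 4 + 1 + 6 + 1) / 5 = 18/5 = 3.6
  mean(Y) = (1 + 7 + 7 + 2 + 3) / 5 = 20/5 = 4

Step 2 — sample covariance S[i,j] = (1/(n-1)) · Σ_k (x_{k,i} - mean_i) · (x_{k,j} - mean_j), with n-1 = 4.
  S[X,X] = ((2.4)·(2.4) + (0.4)·(0.4) + (-2.6)·(-2.6) + (2.4)·(2.4) + (-2.6)·(-2.6)) / 4 = 25.2/4 = 6.3
  S[X,Y] = ((2.4)·(-3) + (0.4)·(3) + (-2.6)·(3) + (2.4)·(-2) + (-2.6)·(-1)) / 4 = -16/4 = -4
  S[Y,Y] = ((-3)·(-3) + (3)·(3) + (3)·(3) + (-2)·(-2) + (-1)·(-1)) / 4 = 32/4 = 8

S is symmetric (S[j,i] = S[i,j]). Assembling:

S = [[6.3, -4],
 [-4, 8]]


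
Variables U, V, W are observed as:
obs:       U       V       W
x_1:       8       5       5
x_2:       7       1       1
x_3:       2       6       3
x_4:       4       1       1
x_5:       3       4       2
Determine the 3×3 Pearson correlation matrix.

Step 1 — column means:
  mean(U) = (8 + 7 + 2 + 4 + 3) / 5 = 24/5 = 4.8
  mean(V) = (5 + 1 + 6 + 1 + 4) / 5 = 17/5 = 3.4
  mean(W) = (5 + 1 + 3 + 1 + 2) / 5 = 12/5 = 2.4

Step 2 — sample variances and covariances s[i,j] = (1/(n-1)) · Σ_k (x_{k,i} - mean_i) · (x_{k,j} - mean_j), with n-1 = 4:
  s[U,U] = ((3.2)·(3.2) + (2.2)·(2.2) + (-2.8)·(-2.8) + (-0.8)·(-0.8) + (-1.8)·(-1.8)) / 4 = 26.8/4 = 6.7
  s[U,V] = ((3.2)·(1.6) + (2.2)·(-2.4) + (-2.8)·(2.6) + (-0.8)·(-2.4) + (-1.8)·(0.6)) / 4 = -6.6/4 = -1.65
  s[U,W] = ((3.2)·(2.6) + (2.2)·(-1.4) + (-2.8)·(0.6) + (-0.8)·(-1.4) + (-1.8)·(-0.4)) / 4 = 5.4/4 = 1.35
  s[V,V] = ((1.6)·(1.6) + (-2.4)·(-2.4) + (2.6)·(2.6) + (-2.4)·(-2.4) + (0.6)·(0.6)) / 4 = 21.2/4 = 5.3
  s[V,W] = ((1.6)·(2.6) + (-2.4)·(-1.4) + (2.6)·(0.6) + (-2.4)·(-1.4) + (0.6)·(-0.4)) / 4 = 12.2/4 = 3.05
  s[W,W] = ((2.6)·(2.6) + (-1.4)·(-1.4) + (0.6)·(0.6) + (-1.4)·(-1.4) + (-0.4)·(-0.4)) / 4 = 11.2/4 = 2.8
  Sample standard deviations s_i = √(s[i,i]):
  s(U) = √(6.7) = 2.5884
  s(V) = √(5.3) = 2.3022
  s(W) = √(2.8) = 1.6733

Step 3 — r_{ij} = s_{ij} / (s_i · s_j):
  r[U,U] = 1 (diagonal).
  r[U,V] = -1.65 / (2.5884 · 2.3022) = -1.65 / 5.959 = -0.2769
  r[U,W] = 1.35 / (2.5884 · 1.6733) = 1.35 / 4.3313 = 0.3117
  r[V,V] = 1 (diagonal).
  r[V,W] = 3.05 / (2.3022 · 1.6733) = 3.05 / 3.8523 = 0.7917
  r[W,W] = 1 (diagonal).

R is symmetric with unit diagonal. Assembling:

R = [[1, -0.2769, 0.3117],
 [-0.2769, 1, 0.7917],
 [0.3117, 0.7917, 1]]


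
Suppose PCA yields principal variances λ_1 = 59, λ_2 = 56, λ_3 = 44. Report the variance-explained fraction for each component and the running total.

Step 1 — total variance = trace(Sigma) = Σ λ_i = 59 + 56 + 44 = 159.

Step 2 — fraction explained by component i = λ_i / Σ λ:
  PC1: 59/159 = 0.3711
  PC2: 56/159 = 0.3522
  PC3: 44/159 = 0.2767

Step 3 — cumulative fraction after k components = (λ_1 + ... + λ_k) / Σ λ:
  k = 1: 59/159 = 0.3711
  k = 2: (59 + 56)/159 = 115/159 = 0.7233
  k = 3: (59 + 56 + 44)/159 = 159/159 = 1

Summary (fraction, with percent):

explained: PC1 0.3711 (37.11%), PC2 0.3522 (35.22%), PC3 0.2767 (27.67%);  cumulative: 0.3711, 0.7233, 1


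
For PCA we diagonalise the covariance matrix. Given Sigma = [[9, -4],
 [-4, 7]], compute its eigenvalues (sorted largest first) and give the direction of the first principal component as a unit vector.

Step 1 — characteristic polynomial of 2×2 Sigma:
  det(Sigma - λI) = λ² - trace · λ + det = 0.
  trace = 9 + 7 = 16, det = 9·7 - (-4)² = 47.
Step 2 — discriminant:
  Δ = trace² - 4·det = 256 - 188 = 68.
Step 3 — eigenvalues:
  λ = (trace ± √Δ)/2 = (16 ± 8.2462)/2,
  λ_1 = 12.1231,  λ_2 = 3.8769.

Step 4 — unit eigenvector for λ_1: solve (Sigma - λ_1 I)v = 0. First row:
  (9 - 12.1231)·v_x + (-4)·v_y = 0, i.e. (-3.1231)·v_x + (-4)·v_y = 0,
  so v ∝ (b, λ_1 - a) = (-4, 3.1231); multiply by -1 so the first entry is positive: u = (4, -3.1231).
  ||u|| = √((4)² + (-3.1231)²) = √(25.7538) ≈ 5.0748,
  v_1 = u/||u|| ≈ (0.7882, -0.6154) (||v_1|| = 1).

λ_1 = 12.1231,  λ_2 = 3.8769;  v_1 ≈ (0.7882, -0.6154)


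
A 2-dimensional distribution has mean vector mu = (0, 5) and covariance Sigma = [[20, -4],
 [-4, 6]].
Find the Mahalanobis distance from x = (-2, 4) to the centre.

Step 1 — centre the observation: (x - mu) = (-2, -1).

Step 2 — invert Sigma. det(Sigma) = 20·6 - (-4)² = 104.
  Sigma^{-1} = (1/det) · [[d, -b], [-b, a]] = [[0.0577, 0.0385],
 [0.0385, 0.1923]].

Step 3 — form the quadratic (x - mu)^T · Sigma^{-1} · (x - mu):
  Sigma^{-1} · (x - mu) = (-0.1538, -0.2692).
  (x - mu)^T · [Sigma^{-1} · (x - mu)] = (-2)·(-0.1538) + (-1)·(-0.2692) = 0.5769.

Step 4 — take square root: d = √(0.5769) ≈ 0.7596.

d(x, mu) = √(0.5769) ≈ 0.7596


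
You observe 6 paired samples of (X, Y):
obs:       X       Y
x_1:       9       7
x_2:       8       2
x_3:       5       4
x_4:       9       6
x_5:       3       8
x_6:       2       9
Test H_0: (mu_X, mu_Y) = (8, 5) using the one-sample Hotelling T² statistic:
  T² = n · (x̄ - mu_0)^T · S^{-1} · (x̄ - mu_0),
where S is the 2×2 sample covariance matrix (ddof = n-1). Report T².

Step 1 — sample mean vector:
  mean(X) = (9 + 8 + 5 + 9 + 3 + 2) / 6 = 36/6 = 6
  mean(Y) = (7 + 2 + 4 + 6 + 8 + 9) / 6 = 36/6 = 6
  x̄ = (6, 6),  deviation x̄ - mu_0 = (6, 6) - (8, 5) = (-2, 1).

Step 2 — sample covariance matrix, S[i,j] = (1/(n-1)) · Σ_k (x_{k,i} - mean_i) · (x_{k,j} - mean_j), divisor n-1 = 5:
  S[X,X] = ((3)·(3) + (2)·(2) + (-1)·(-1) + (3)·(3) + (-3)·(-3) + (-4)·(-4)) / 5 = 48/5 = 9.6
  S[X,Y] = ((3)·(1) + (2)·(-4) + (-1)·(-2) + (3)·(0) + (-3)·(2) + (-4)·(3)) / 5 = -21/5 = -4.2
  S[Y,Y] = ((1)·(1) + (-4)·(-4) + (-2)·(-2) + (0)·(0) + (2)·(2) + (3)·(3)) / 5 = 34/5 = 6.8
  S = [[9.6, -4.2],
 [-4.2, 6.8]].

Step 3 — invert S. det(S) = 9.6·6.8 - (-4.2)² = 47.64.
  S^{-1} = (1/det) · [[d, -b], [-b, a]] = [[0.1427, 0.0882],
 [0.0882, 0.2015]].

Step 4 — quadratic form (x̄ - mu_0)^T · S^{-1} · (x̄ - mu_0):
  S^{-1} · (x̄ - mu_0) = (-0.1973, 0.0252),
  (x̄ - mu_0)^T · [...] = (-2)·(-0.1973) + (1)·(0.0252) = 0.4198.

Step 5 — scale by n: T² = 6 · 0.4198 = 2.5189.

T² ≈ 2.5189


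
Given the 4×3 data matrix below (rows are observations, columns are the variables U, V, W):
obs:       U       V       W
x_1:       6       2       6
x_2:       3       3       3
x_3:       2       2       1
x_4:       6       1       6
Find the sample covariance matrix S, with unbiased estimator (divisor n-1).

Step 1 — column means:
  mean(U) = (6 + 3 + 2 + 6) / 4 = 17/4 = 4.25
  mean(V) = (2 + 3 + 2 + 1) / 4 = 8/4 = 2
  mean(W) = (6 + 3 + 1 + 6) / 4 = 16/4 = 4

Step 2 — sample covariance S[i,j] = (1/(n-1)) · Σ_k (x_{k,i} - mean_i) · (x_{k,j} - mean_j), with n-1 = 3.
  S[U,U] = ((1.75)·(1.75) + (-1.25)·(-1.25) + (-2.25)·(-2.25) + (1.75)·(1.75)) / 3 = 12.75/3 = 4.25
  S[U,V] = ((1.75)·(0) + (-1.25)·(1) + (-2.25)·(0) + (1.75)·(-1)) / 3 = -3/3 = -1
  S[U,W] = ((1.75)·(2) + (-1.25)·(-1) + (-2.25)·(-3) + (1.75)·(2)) / 3 = 15/3 = 5
  S[V,V] = ((0)·(0) + (1)·(1) + (0)·(0) + (-1)·(-1)) / 3 = 2/3 = 0.6667
  S[V,W] = ((0)·(2) + (1)·(-1) + (0)·(-3) + (-1)·(2)) / 3 = -3/3 = -1
  S[W,W] = ((2)·(2) + (-1)·(-1) + (-3)·(-3) + (2)·(2)) / 3 = 18/3 = 6

S is symmetric (S[j,i] = S[i,j]). Assembling:

S = [[4.25, -1, 5],
 [-1, 0.6667, -1],
 [5, -1, 6]]


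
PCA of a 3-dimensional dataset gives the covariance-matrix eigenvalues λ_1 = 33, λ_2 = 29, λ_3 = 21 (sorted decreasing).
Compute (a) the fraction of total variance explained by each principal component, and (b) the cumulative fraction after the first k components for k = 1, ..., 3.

Step 1 — total variance = trace(Sigma) = Σ λ_i = 33 + 29 + 21 = 83.

Step 2 — fraction explained by component i = λ_i / Σ λ:
  PC1: 33/83 = 0.3976
  PC2: 29/83 = 0.3494
  PC3: 21/83 = 0.253

Step 3 — cumulative fraction after k components = (λ_1 + ... + λ_k) / Σ λ:
  k = 1: 33/83 = 0.3976
  k = 2: (33 + 29)/83 = 62/83 = 0.747
  k = 3: (33 + 29 + 21)/83 = 83/83 = 1

Summary (fraction, with percent):

explained: PC1 0.3976 (39.76%), PC2 0.3494 (34.94%), PC3 0.253 (25.3%);  cumulative: 0.3976, 0.747, 1


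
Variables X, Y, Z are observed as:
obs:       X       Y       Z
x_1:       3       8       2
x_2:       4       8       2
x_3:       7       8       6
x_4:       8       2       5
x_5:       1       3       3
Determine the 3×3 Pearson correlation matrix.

Step 1 — column means:
  mean(X) = (3 + 4 + 7 + 8 + 1) / 5 = 23/5 = 4.6
  mean(Y) = (8 + 8 + 8 + 2 + 3) / 5 = 29/5 = 5.8
  mean(Z) = (2 + 2 + 6 + 5 + 3) / 5 = 18/5 = 3.6

Step 2 — sample variances and covariances s[i,j] = (1/(n-1)) · Σ_k (x_{k,i} - mean_i) · (x_{k,j} - mean_j), with n-1 = 4:
  s[X,X] = ((-1.6)·(-1.6) + (-0.6)·(-0.6) + (2.4)·(2.4) + (3.4)·(3.4) + (-3.6)·(-3.6)) / 4 = 33.2/4 = 8.3
  s[X,Y] = ((-1.6)·(2.2) + (-0.6)·(2.2) + (2.4)·(2.2) + (3.4)·(-3.8) + (-3.6)·(-2.8)) / 4 = -2.4/4 = -0.6
  s[X,Z] = ((-1.6)·(-1.6) + (-0.6)·(-1.6) + (2.4)·(2.4) + (3.4)·(1.4) + (-3.6)·(-0.6)) / 4 = 16.2/4 = 4.05
  s[Y,Y] = ((2.2)·(2.2) + (2.2)·(2.2) + (2.2)·(2.2) + (-3.8)·(-3.8) + (-2.8)·(-2.8)) / 4 = 36.8/4 = 9.2
  s[Y,Z] = ((2.2)·(-1.6) + (2.2)·(-1.6) + (2.2)·(2.4) + (-3.8)·(1.4) + (-2.8)·(-0.6)) / 4 = -5.4/4 = -1.35
  s[Z,Z] = ((-1.6)·(-1.6) + (-1.6)·(-1.6) + (2.4)·(2.4) + (1.4)·(1.4) + (-0.6)·(-0.6)) / 4 = 13.2/4 = 3.3
  Sample standard deviations s_i = √(s[i,i]):
  s(X) = √(8.3) = 2.881
  s(Y) = √(9.2) = 3.0332
  s(Z) = √(3.3) = 1.8166

Step 3 — r_{ij} = s_{ij} / (s_i · s_j):
  r[X,X] = 1 (diagonal).
  r[X,Y] = -0.6 / (2.881 · 3.0332) = -0.6 / 8.7384 = -0.0687
  r[X,Z] = 4.05 / (2.881 · 1.8166) = 4.05 / 5.2335 = 0.7739
  r[Y,Y] = 1 (diagonal).
  r[Y,Z] = -1.35 / (3.0332 · 1.8166) = -1.35 / 5.51 = -0.245
  r[Z,Z] = 1 (diagonal).

R is symmetric with unit diagonal. Assembling:

R = [[1, -0.0687, 0.7739],
 [-0.0687, 1, -0.245],
 [0.7739, -0.245, 1]]


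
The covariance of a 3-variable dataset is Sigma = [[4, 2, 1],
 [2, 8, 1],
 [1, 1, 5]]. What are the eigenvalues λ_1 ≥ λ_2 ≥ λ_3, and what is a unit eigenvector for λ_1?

Step 1 — characteristic polynomial p(λ) = det(λI - Sigma) = λ³ - tr·λ² + c_1·λ - det, where tr = trace, c_1 = sum of the principal 2×2 minors, det = det(Sigma):
  tr = 4 + 8 + 5 = 17,
  c_1 = (4·8 - (2)²) + (4·5 - (1)²) + (8·5 - (1)²) = 28 + 19 + 39 = 86,
  det = 4·(8·5 - (1)²) - (2)·((2)·5 - (1)·(1)) + (1)·((2)·(1) - 8·(1)) = 4·(39) - (2)·(9) + (1)·(-6) = 132.
  So p(λ) = λ³ - 17λ² + 86λ - 132.
Step 2 — look for an integer root (rational root theorem: any rational root is an integer divisor of 132). Testing λ = 3:
  p(3) = 27 - 153 + 258 - 132 = 0  ✓
  Dividing out (λ - 3): p(λ) = (λ - 3)(λ² - 14λ + 44).
Step 3 — remaining eigenvalues from the quadratic λ² - 14λ + 44 = 0:
  Δ = 14² - 4·44 = 196 - 176 = 20,  λ = (14 ± √20)/2 = (14 ± 4.4721)/2 ≈ 9.2361 or 4.7639.
  Sorted: λ_1 = 9.2361,  λ_2 = 4.7639,  λ_3 = 3  (check: sum = 17 = tr ✓).

Step 4 — unit eigenvector for λ_1 ≈ 9.2361: v spans the null space of (Sigma - λ_1 I), whose rows are
  r_1 = (-5.2361, 2, 1),  r_2 = (2, -1.2361, 1),  r_3 = (1, 1, -4.2361).
  v is orthogonal to every row, so take v ∝ r_1 × r_2 = ((2)·(1) - (1)·(-1.2361), (1)·(2) - (-5.2361)·(1), (-5.2361)·(-1.2361) - (2)·(2)) ≈ (3.2361, 7.2361, 2.4721).
  Let u = (3.2361, 7.2361, 2.4721).
  ||u|| = √((3.2361)² + (7.2361)² + (2.4721)²) = √(68.9443) ≈ 8.3033,  v_1 = u/||u|| ≈ (0.3897, 0.8715, 0.2977) (||v_1|| = 1).

λ_1 = 9.2361,  λ_2 = 4.7639,  λ_3 = 3;  v_1 ≈ (0.3897, 0.8715, 0.2977)


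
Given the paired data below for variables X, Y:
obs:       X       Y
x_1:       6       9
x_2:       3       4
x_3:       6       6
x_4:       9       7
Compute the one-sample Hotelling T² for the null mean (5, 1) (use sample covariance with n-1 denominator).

Step 1 — sample mean vector:
  mean(X) = (6 + 3 + 6 + 9) / 4 = 24/4 = 6
  mean(Y) = (9 + 4 + 6 + 7) / 4 = 26/4 = 6.5
  x̄ = (6, 6.5),  deviation x̄ - mu_0 = (6, 6.5) - (5, 1) = (1, 5.5).

Step 2 — sample covariance matrix, S[i,j] = (1/(n-1)) · Σ_k (x_{k,i} - mean_i) · (x_{k,j} - mean_j), divisor n-1 = 3:
  S[X,X] = ((0)·(0) + (-3)·(-3) + (0)·(0) + (3)·(3)) / 3 = 18/3 = 6
  S[X,Y] = ((0)·(2.5) + (-3)·(-2.5) + (0)·(-0.5) + (3)·(0.5)) / 3 = 9/3 = 3
  S[Y,Y] = ((2.5)·(2.5) + (-2.5)·(-2.5) + (-0.5)·(-0.5) + (0.5)·(0.5)) / 3 = 13/3 = 4.3333
  S = [[6, 3],
 [3, 4.3333]].

Step 3 — invert S. det(S) = 6·4.3333 - (3)² = 17.
  S^{-1} = (1/det) · [[d, -b], [-b, a]] = [[0.2549, -0.1765],
 [-0.1765, 0.3529]].

Step 4 — quadratic form (x̄ - mu_0)^T · S^{-1} · (x̄ - mu_0):
  S^{-1} · (x̄ - mu_0) = (-0.7157, 1.7647),
  (x̄ - mu_0)^T · [...] = (1)·(-0.7157) + (5.5)·(1.7647) = 8.9902.

Step 5 — scale by n: T² = 4 · 8.9902 = 35.9608.

T² ≈ 35.9608


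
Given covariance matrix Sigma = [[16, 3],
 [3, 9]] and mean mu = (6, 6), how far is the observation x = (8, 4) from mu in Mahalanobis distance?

Step 1 — centre the observation: (x - mu) = (2, -2).

Step 2 — invert Sigma. det(Sigma) = 16·9 - (3)² = 135.
  Sigma^{-1} = (1/det) · [[d, -b], [-b, a]] = [[0.0667, -0.0222],
 [-0.0222, 0.1185]].

Step 3 — form the quadratic (x - mu)^T · Sigma^{-1} · (x - mu):
  Sigma^{-1} · (x - mu) = (0.1778, -0.2815).
  (x - mu)^T · [Sigma^{-1} · (x - mu)] = (2)·(0.1778) + (-2)·(-0.2815) = 0.9185.

Step 4 — take square root: d = √(0.9185) ≈ 0.9584.

d(x, mu) = √(0.9185) ≈ 0.9584


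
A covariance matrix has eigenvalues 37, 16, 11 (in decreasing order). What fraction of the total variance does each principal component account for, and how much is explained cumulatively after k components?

Step 1 — total variance = trace(Sigma) = Σ λ_i = 37 + 16 + 11 = 64.

Step 2 — fraction explained by component i = λ_i / Σ λ:
  PC1: 37/64 = 0.5781
  PC2: 16/64 = 0.25
  PC3: 11/64 = 0.1719

Step 3 — cumulative fraction after k components = (λ_1 + ... + λ_k) / Σ λ:
  k = 1: 37/64 = 0.5781
  k = 2: (37 + 16)/64 = 53/64 = 0.8281
  k = 3: (37 + 16 + 11)/64 = 64/64 = 1

Summary (fraction, with percent):

explained: PC1 0.5781 (57.81%), PC2 0.25 (25%), PC3 0.1719 (17.19%);  cumulative: 0.5781, 0.8281, 1


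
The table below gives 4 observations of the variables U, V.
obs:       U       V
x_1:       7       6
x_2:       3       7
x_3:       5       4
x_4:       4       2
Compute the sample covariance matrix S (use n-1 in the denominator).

Step 1 — column means:
  mean(U) = (7 + 3 + 5 + 4) / 4 = 19/4 = 4.75
  mean(V) = (6 + 7 + 4 + 2) / 4 = 19/4 = 4.75

Step 2 — sample covariance S[i,j] = (1/(n-1)) · Σ_k (x_{k,i} - mean_i) · (x_{k,j} - mean_j), with n-1 = 3.
  S[U,U] = ((2.25)·(2.25) + (-1.75)·(-1.75) + (0.25)·(0.25) + (-0.75)·(-0.75)) / 3 = 8.75/3 = 2.9167
  S[U,V] = ((2.25)·(1.25) + (-1.75)·(2.25) + (0.25)·(-0.75) + (-0.75)·(-2.75)) / 3 = 0.75/3 = 0.25
  S[V,V] = ((1.25)·(1.25) + (2.25)·(2.25) + (-0.75)·(-0.75) + (-2.75)·(-2.75)) / 3 = 14.75/3 = 4.9167

S is symmetric (S[j,i] = S[i,j]). Assembling:

S = [[2.9167, 0.25],
 [0.25, 4.9167]]


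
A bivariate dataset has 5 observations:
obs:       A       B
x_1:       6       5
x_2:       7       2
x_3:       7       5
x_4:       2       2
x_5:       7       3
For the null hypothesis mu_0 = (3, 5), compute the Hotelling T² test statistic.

Step 1 — sample mean vector:
  mean(A) = (6 + 7 + 7 + 2 + 7) / 5 = 29/5 = 5.8
  mean(B) = (5 + 2 + 5 + 2 + 3) / 5 = 17/5 = 3.4
  x̄ = (5.8, 3.4),  deviation x̄ - mu_0 = (5.8, 3.4) - (3, 5) = (2.8, -1.6).

Step 2 — sample covariance matrix, S[i,j] = (1/(n-1)) · Σ_k (x_{k,i} - mean_i) · (x_{k,j} - mean_j), divisor n-1 = 4:
  S[A,A] = ((0.2)·(0.2) + (1.2)·(1.2) + (1.2)·(1.2) + (-3.8)·(-3.8) + (1.2)·(1.2)) / 4 = 18.8/4 = 4.7
  S[A,B] = ((0.2)·(1.6) + (1.2)·(-1.4) + (1.2)·(1.6) + (-3.8)·(-1.4) + (1.2)·(-0.4)) / 4 = 5.4/4 = 1.35
  S[B,B] = ((1.6)·(1.6) + (-1.4)·(-1.4) + (1.6)·(1.6) + (-1.4)·(-1.4) + (-0.4)·(-0.4)) / 4 = 9.2/4 = 2.3
  S = [[4.7, 1.35],
 [1.35, 2.3]].

Step 3 — invert S. det(S) = 4.7·2.3 - (1.35)² = 8.9875.
  S^{-1} = (1/det) · [[d, -b], [-b, a]] = [[0.2559, -0.1502],
 [-0.1502, 0.5229]].

Step 4 — quadratic form (x̄ - mu_0)^T · S^{-1} · (x̄ - mu_0):
  S^{-1} · (x̄ - mu_0) = (0.9569, -1.2573),
  (x̄ - mu_0)^T · [...] = (2.8)·(0.9569) + (-1.6)·(-1.2573) = 4.691.

Step 5 — scale by n: T² = 5 · 4.691 = 23.4548.

T² ≈ 23.4548


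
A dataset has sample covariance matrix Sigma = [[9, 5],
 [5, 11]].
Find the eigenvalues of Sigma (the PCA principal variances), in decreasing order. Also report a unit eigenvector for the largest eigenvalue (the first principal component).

Step 1 — characteristic polynomial of 2×2 Sigma:
  det(Sigma - λI) = λ² - trace · λ + det = 0.
  trace = 9 + 11 = 20, det = 9·11 - (5)² = 74.
Step 2 — discriminant:
  Δ = trace² - 4·det = 400 - 296 = 104.
Step 3 — eigenvalues:
  λ = (trace ± √Δ)/2 = (20 ± 10.198)/2,
  λ_1 = 15.099,  λ_2 = 4.901.

Step 4 — unit eigenvector for λ_1: solve (Sigma - λ_1 I)v = 0. First row:
  (9 - 15.099)·v_x + (5)·v_y = 0, i.e. (-6.099)·v_x + (5)·v_y = 0,
  so v ∝ (b, λ_1 - a) = (5, 6.099) = u.
  ||u|| = √((5)² + (6.099)²) = √(62.198) ≈ 7.8866,
  v_1 = u/||u|| ≈ (0.634, 0.7733) (||v_1|| = 1).

λ_1 = 15.099,  λ_2 = 4.901;  v_1 ≈ (0.634, 0.7733)
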